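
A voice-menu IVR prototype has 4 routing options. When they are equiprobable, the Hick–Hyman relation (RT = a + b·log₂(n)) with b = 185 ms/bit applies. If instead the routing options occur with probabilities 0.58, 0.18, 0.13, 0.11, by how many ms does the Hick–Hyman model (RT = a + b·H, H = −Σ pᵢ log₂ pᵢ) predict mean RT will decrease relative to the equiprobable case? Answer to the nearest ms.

68 ms

The RT saving is b·ΔH. Equiprobable H₀ = log₂(4) = 2.0000 bits; with the given probabilities H = 1.6340 bits.
b·(H₀ − H) = 185 × (2.0000 − 1.6340) = 67.70 ms.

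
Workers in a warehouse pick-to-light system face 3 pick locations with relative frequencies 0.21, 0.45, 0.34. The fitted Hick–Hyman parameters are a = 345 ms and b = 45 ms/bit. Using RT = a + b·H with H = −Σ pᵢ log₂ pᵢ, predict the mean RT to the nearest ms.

413 ms

H = 0.21·log₂(1/0.21) + 0.45·log₂(1/0.45) + 0.34·log₂(1/0.34) = 1.5204 bits.
RT = 345 + 45 × 1.5204 = 413.42 ms.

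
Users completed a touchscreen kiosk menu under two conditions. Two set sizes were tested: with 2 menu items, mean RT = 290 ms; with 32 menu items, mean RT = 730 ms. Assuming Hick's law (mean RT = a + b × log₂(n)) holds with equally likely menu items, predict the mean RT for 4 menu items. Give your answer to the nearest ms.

Fit slope and intercept:
  b = (730 − 290) / (log₂ 32 − log₂ 2) = 440 / (5 − 1) = 110 ms/bit
  a = 290 − 110 × 1 = 180 ms
Then RT(4) = 180 + 110 × log₂ 4 = 180 + 110 × 2 ≈ 400.000 ms.

400 ms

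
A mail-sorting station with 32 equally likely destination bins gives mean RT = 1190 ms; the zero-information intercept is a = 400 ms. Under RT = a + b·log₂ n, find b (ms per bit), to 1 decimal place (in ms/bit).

158.0 ms/bit

32 alternatives carry log₂ 32 = 5 bits; the choice cost is 1190 − 400 = 790 ms, so b = 790/5 = 158.000 ms/bit.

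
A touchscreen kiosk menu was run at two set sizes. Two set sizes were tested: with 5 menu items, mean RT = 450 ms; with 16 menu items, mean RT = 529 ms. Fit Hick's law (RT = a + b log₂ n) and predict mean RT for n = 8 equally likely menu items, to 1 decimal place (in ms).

Fit slope and intercept:
  b = (529 − 450) / (log₂ 16 − log₂ 5) = 79 / (4 − 2.3219) = 47.078 ms/bit
  a = 450 − 47.078 × 2.3219 = 340.689 ms
Then RT(8) = 340.689 + 47.078 × log₂ 8 = 340.689 + 47.078 × 3 ≈ 481.922 ms.

481.9 ms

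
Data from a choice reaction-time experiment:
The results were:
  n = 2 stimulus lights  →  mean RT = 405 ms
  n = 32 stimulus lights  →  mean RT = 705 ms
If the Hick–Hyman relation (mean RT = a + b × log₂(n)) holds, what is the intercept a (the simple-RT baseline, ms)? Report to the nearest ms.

The slope on a log₂ axis is (705 − 405) / (5 − 1) = 75 ms/bit.
Intercept: a = 405 − 75·log₂(2) = 330.000 ms.

330 ms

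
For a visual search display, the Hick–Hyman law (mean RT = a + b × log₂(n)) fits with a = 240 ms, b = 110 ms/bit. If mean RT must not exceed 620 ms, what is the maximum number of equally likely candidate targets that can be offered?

110·log₂ n ≤ 620 − 240 = 380, giving log₂ n ≤ 3.4545 and n ≤ 10.963. The largest whole number is 10.

10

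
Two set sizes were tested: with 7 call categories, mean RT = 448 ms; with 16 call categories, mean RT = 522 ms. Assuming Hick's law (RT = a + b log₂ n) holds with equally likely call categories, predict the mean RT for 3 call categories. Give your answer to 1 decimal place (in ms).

RT is linear in log₂ n, so two points fix the line:
  b = (522 − 448) / (log₂ 16 − log₂ 7) = 74 / (4 − 2.8074) = 62.047 ms/bit
  a = 448 − 62.047 × 2.8074 = 273.812 ms
Then RT(3) = 273.812 + 62.047 × log₂ 3 = 273.812 + 62.047 × 1.5850 ≈ 372.154 ms.

372.2 ms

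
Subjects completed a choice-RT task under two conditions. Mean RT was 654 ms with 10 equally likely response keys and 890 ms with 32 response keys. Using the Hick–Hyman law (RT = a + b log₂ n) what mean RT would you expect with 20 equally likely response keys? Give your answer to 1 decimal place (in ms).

794.6 ms

With log₂ n on the abscissa the relation is linear; from the two conditions:
  b = (890 − 654) / (log₂ 32 − log₂ 10) = 236 / (5 − 3.3219) = 140.638 ms/bit
  a = 654 − 140.638 × 3.3219 = 186.812 ms
Then RT(20) = 186.812 + 140.638 × log₂ 20 = 186.812 + 140.638 × 4.3219 ≈ 794.638 ms.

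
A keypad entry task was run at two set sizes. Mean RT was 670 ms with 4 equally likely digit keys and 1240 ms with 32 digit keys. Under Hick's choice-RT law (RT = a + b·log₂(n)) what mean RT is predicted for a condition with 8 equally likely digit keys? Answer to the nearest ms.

860 ms

RT is linear in log₂ n, so two points fix the line:
  b = (1240 − 670) / (log₂ 32 − log₂ 4) = 570 / (5 − 2) = 190 ms/bit
  a = 670 − 190 × 2 = 290 ms
Then RT(8) = 290 + 190 × log₂ 8 = 290 + 190 × 3 ≈ 860.000 ms.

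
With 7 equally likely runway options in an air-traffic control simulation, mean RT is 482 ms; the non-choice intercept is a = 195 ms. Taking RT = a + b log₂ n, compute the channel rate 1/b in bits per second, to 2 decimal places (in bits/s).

Choice component = 482 − 195 = 287 ms over log₂(7) = 2.8074 bits.
b = 287 / 2.8074 = 102.231 ms/bit, so 1/b = 9.782 bits/s.

9.78 bits/s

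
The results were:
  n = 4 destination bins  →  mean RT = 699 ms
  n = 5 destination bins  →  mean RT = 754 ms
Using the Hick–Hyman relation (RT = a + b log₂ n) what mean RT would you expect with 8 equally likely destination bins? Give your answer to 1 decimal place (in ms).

Solve the two-equation system in a and b:
  b = (754 − 699) / (log₂ 5 − log₂ 4) = 55 / (2.3219 − 2) = 170.846 ms/bit
  a = 699 − 170.846 × 2 = 357.309 ms
Then RT(8) = 357.309 + 170.846 × log₂ 8 = 357.309 + 170.846 × 3 ≈ 869.846 ms.

869.8 ms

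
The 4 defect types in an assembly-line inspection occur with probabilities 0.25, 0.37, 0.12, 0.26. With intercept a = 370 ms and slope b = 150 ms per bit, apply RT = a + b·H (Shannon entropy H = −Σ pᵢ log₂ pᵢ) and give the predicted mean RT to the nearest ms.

655 ms

H = 0.25·log₂(1/0.25) + 0.37·log₂(1/0.37) + 0.12·log₂(1/0.12) + 0.26·log₂(1/0.26) = 1.9031 bits.
RT = 370 + 150 × 1.9031 = 655.46 ms.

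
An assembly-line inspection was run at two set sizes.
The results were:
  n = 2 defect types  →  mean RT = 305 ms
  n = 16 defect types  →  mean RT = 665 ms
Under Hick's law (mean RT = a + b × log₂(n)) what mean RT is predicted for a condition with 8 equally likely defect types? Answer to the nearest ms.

With log₂ n on the abscissa the relation is linear; from the two conditions:
  b = (665 − 305) / (log₂ 16 − log₂ 2) = 360 / (4 − 1) = 120 ms/bit
  a = 305 − 120 × 1 = 185 ms
Then RT(8) = 185 + 120 × log₂ 8 = 185 + 120 × 3 ≈ 545.000 ms.

545 ms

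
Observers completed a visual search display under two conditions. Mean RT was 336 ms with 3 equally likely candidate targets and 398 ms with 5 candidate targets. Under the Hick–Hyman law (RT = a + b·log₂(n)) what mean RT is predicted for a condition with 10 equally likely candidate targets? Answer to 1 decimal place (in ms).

With log₂ n on the abscissa the relation is linear; from the two conditions:
  b = (398 − 336) / (log₂ 5 − log₂ 3) = 62 / (2.3219 − 1.5850) = 84.129 ms/bit
  a = 336 − 84.129 × 1.5850 = 202.659 ms
Then RT(10) = 202.659 + 84.129 × log₂ 10 = 202.659 + 84.129 × 3.3219 ≈ 482.129 ms.

482.1 ms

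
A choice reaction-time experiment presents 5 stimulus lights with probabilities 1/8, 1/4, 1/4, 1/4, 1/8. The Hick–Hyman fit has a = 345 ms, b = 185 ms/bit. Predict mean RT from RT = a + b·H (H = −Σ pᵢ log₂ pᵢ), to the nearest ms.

H = −Σ pᵢ log₂ pᵢ = 0.125·3 + 0.25·2 + 0.25·2 + 0.25·2 + 0.125·3 = 2.250 bits.
RT = 345 + 185 × 2.250 = 761.25 ms.

761 ms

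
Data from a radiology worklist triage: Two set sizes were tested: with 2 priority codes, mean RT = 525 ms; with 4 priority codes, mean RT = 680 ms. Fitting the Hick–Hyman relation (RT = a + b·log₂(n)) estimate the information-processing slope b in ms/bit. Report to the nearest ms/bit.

155 ms/bit

The slope on a log₂ axis is (680 − 525) / (2 − 1) = 155 ms/bit.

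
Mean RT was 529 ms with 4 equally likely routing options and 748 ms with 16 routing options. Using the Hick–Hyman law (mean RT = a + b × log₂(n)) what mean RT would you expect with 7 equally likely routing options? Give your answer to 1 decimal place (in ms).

Fit slope and intercept:
  b = (748 − 529) / (log₂ 16 − log₂ 4) = 219 / (4 − 2) = 109.500 ms/bit
  a = 529 − 109.500 × 2 = 310.000 ms
Then RT(7) = 310.000 + 109.500 × log₂ 7 = 310.000 + 109.500 × 2.8074 ≈ 617.405 ms.

617.4 ms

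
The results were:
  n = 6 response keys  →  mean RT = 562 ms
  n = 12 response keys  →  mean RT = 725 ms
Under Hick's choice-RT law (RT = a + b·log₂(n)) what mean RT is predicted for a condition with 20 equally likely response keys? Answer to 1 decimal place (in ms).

RT is linear in log₂ n, so two points fix the line:
  b = (725 − 562) / (log₂ 12 − log₂ 6) = 163 / (3.5850 − 2.5850) = 163.000 ms/bit
  a = 562 − 163.000 × 2.5850 = 140.651 ms
Then RT(20) = 140.651 + 163.000 × log₂ 20 = 140.651 + 163.000 × 4.3219 ≈ 845.125 ms.

845.1 ms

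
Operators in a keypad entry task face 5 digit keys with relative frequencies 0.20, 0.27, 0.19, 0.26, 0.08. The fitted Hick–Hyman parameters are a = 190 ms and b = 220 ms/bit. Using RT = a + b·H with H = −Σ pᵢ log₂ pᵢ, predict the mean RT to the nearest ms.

Entropy contributions −pᵢ log₂ pᵢ: 0.4644, 0.5100, 0.4552, 0.5053, 0.2915; sum H = 2.2264 bits.
RT = a + bH = 190 + 220·2.2264 = 679.81 ms.

680 ms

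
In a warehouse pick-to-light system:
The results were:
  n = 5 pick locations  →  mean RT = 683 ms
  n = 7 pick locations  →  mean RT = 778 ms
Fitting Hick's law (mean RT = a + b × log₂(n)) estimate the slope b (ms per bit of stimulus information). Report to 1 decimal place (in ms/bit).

195.7 ms/bit

The slope on a log₂ axis is (778 − 683) / (2.8074 − 2.3219) = 195.704 ms/bit.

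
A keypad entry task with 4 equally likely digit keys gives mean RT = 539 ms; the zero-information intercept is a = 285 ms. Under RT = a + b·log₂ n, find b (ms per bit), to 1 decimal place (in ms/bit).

127.0 ms/bit

4 alternatives carry log₂ 4 = 2 bits; the choice cost is 539 − 285 = 254 ms, so b = 254/2 = 127.000 ms/bit.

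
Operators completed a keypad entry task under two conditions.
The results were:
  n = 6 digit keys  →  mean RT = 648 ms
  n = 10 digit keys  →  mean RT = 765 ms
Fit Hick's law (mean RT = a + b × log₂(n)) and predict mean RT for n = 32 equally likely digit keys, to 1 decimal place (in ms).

1031.4 ms

With log₂ n on the abscissa the relation is linear; from the two conditions:
  b = (765 − 648) / (log₂ 10 − log₂ 6) = 117 / (3.3219 − 2.5850) = 158.759 ms/bit
  a = 648 − 158.759 × 2.5850 = 237.614 ms
Then RT(32) = 237.614 + 158.759 × log₂ 32 = 237.614 + 158.759 × 5 ≈ 1031.409 ms.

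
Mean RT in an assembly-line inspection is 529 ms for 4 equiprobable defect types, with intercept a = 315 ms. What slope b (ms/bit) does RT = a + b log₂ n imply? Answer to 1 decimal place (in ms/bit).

107.0 ms/bit

4 alternatives carry log₂ 4 = 2 bits; the choice cost is 529 − 315 = 214 ms, so b = 214/2 = 107.000 ms/bit.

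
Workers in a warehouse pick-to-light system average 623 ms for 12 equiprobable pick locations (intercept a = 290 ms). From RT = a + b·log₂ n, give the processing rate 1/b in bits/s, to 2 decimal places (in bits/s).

10.77 bits/s

Choice component = 623 − 290 = 333 ms over log₂(12) = 3.5850 bits.
b = 333 / 3.5850 = 92.888 ms/bit, so 1/b = 10.766 bits/s.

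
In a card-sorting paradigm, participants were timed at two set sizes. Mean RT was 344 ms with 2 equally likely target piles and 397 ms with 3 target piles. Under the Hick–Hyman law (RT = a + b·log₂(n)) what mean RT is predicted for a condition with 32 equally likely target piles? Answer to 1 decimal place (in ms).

706.4 ms

With log₂ n on the abscissa the relation is linear; from the two conditions:
  b = (397 − 344) / (log₂ 3 − log₂ 2) = 53 / (1.5850 − 1) = 90.604 ms/bit
  a = 344 − 90.604 × 1 = 253.396 ms
Then RT(32) = 253.396 + 90.604 × log₂ 32 = 253.396 + 90.604 × 5 ≈ 706.416 ms.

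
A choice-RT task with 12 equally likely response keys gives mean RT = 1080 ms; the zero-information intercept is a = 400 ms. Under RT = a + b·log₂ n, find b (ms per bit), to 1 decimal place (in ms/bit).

189.7 ms/bit

12 alternatives carry log₂ 12 = 3.5850 bits; the choice cost is 1080 − 400 = 680 ms, so b = 680/3.5850 = 189.681 ms/bit.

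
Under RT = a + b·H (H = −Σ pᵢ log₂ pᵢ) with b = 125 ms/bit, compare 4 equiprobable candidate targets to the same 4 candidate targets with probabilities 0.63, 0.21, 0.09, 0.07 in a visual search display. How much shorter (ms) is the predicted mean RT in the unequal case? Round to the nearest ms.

66 ms

The RT saving is b·ΔH. Equiprobable H₀ = log₂(4) = 2.0000 bits; with the given probabilities H = 1.4740 bits.
b·(H₀ − H) = 125 × (2.0000 − 1.4740) = 65.75 ms.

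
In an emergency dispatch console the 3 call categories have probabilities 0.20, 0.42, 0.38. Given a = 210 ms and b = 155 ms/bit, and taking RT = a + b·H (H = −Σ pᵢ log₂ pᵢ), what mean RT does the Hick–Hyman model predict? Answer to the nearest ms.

Entropy contributions −pᵢ log₂ pᵢ: 0.4644, 0.5256, 0.5305; sum H = 1.5205 bits.
RT = a + bH = 210 + 155·1.5205 = 445.68 ms.

446 ms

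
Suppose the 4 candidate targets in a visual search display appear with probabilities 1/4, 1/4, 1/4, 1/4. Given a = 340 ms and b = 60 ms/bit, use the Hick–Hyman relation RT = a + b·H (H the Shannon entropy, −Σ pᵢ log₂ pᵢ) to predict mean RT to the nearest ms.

H = −Σ pᵢ log₂ pᵢ = 0.25·2 + 0.25·2 + 0.25·2 + 0.25·2 = 2.000 bits.
RT = 340 + 60 × 2.000 = 460.00 ms.

460 ms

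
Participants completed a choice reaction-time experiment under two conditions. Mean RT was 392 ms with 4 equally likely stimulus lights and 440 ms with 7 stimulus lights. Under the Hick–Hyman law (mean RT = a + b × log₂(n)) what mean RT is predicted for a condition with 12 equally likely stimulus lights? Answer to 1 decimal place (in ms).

RT is linear in log₂ n, so two points fix the line:
  b = (440 − 392) / (log₂ 7 − log₂ 4) = 48 / (2.8074 − 2) = 59.453 ms/bit
  a = 392 − 59.453 × 2 = 273.093 ms
Then RT(12) = 273.093 + 59.453 × log₂ 12 = 273.093 + 59.453 × 3.5850 ≈ 486.231 ms.

486.2 ms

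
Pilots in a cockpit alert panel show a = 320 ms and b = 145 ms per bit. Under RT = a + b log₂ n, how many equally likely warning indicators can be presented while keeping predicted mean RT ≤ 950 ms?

20

145·log₂ n ≤ 950 − 320 = 630, giving log₂ n ≤ 4.3448 and n ≤ 20.320. The largest whole number is 20.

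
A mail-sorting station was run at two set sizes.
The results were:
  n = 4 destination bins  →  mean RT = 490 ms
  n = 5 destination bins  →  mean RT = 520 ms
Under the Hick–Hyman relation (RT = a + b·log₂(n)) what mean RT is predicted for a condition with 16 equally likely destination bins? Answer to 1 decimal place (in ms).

RT is linear in log₂ n, so two points fix the line:
  b = (520 − 490) / (log₂ 5 − log₂ 4) = 30 / (2.3219 − 2) = 93.189 ms/bit
  a = 490 − 93.189 × 2 = 303.623 ms
Then RT(16) = 303.623 + 93.189 × log₂ 16 = 303.623 + 93.189 × 4 ≈ 676.377 ms.

676.4 ms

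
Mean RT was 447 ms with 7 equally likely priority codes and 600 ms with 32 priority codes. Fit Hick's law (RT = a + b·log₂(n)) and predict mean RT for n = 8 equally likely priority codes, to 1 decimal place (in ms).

460.4 ms

Solve the two-equation system in a and b:
  b = (600 − 447) / (log₂ 32 − log₂ 7) = 153 / (5 − 2.8074) = 69.779 ms/bit
  a = 447 − 69.779 × 2.8074 = 251.106 ms
Then RT(8) = 251.106 + 69.779 × log₂ 8 = 251.106 + 69.779 × 3 ≈ 460.443 ms.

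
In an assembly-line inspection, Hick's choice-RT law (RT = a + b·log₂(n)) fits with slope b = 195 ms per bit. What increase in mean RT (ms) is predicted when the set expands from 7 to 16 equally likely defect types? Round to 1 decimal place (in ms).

Only the slope matters, since a is common to both: ΔRT = b·log₂(n₂/n₁).
log₂(16) − log₂(7) = 4 − 2.8074 = 1.1926.
ΔRT = 195 × 1.1926 = 232.566 ms.

232.6 ms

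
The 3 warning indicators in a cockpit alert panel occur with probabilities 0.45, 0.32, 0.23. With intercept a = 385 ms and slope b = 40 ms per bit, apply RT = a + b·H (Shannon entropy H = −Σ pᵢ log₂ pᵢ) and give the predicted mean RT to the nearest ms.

H = 0.45·log₂(1/0.45) + 0.32·log₂(1/0.32) + 0.23·log₂(1/0.23) = 1.5321 bits.
RT = 385 + 40 × 1.5321 = 446.28 ms.

446 ms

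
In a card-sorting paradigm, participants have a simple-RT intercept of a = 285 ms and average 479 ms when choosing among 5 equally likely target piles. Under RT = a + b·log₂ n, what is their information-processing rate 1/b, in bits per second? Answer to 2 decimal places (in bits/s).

11.97 bits/s

b = (479 − 285)/log₂ 5 = 194/2.3219 = 83.551 ms per bit = 0.08355 s/bit; the reciprocal is 11.969 bits/s.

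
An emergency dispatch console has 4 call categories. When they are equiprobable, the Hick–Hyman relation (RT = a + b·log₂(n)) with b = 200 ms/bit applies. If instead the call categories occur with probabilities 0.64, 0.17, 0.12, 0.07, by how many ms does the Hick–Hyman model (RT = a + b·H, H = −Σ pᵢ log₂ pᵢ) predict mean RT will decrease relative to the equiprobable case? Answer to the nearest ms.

104 ms

The RT saving is b·ΔH. Equiprobable H₀ = log₂(4) = 2.0000 bits; with the given probabilities H = 1.4823 bits.
b·(H₀ − H) = 200 × (2.0000 − 1.4823) = 103.54 ms.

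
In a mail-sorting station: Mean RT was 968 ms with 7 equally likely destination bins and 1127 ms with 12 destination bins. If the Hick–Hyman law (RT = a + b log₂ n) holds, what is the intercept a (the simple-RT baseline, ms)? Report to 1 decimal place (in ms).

394.0 ms

The slope on a log₂ axis is (1127 − 968) / (3.5850 − 2.8074) = 204.473 ms/bit.
Intercept: a = 968 − 204.473·log₂(7) = 393.971 ms.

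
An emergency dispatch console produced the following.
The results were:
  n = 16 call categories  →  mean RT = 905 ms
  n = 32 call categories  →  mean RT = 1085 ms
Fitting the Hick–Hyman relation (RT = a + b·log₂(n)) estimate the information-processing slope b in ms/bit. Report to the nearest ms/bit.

b = (RT₂ − RT₁)/(log₂ n₂ − log₂ n₁) = (1085 − 905)/(5 − 4) = 180 ms/bit.

180 ms/bit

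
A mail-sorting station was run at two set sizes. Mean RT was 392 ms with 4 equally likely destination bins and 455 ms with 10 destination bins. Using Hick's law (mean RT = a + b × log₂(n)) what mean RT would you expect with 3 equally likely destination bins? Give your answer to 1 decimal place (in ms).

Solve the two-equation system in a and b:
  b = (455 − 392) / (log₂ 10 − log₂ 4) = 63 / (3.3219 − 2) = 47.658 ms/bit
  a = 392 − 47.658 × 2 = 296.685 ms
Then RT(3) = 296.685 + 47.658 × log₂ 3 = 296.685 + 47.658 × 1.5850 ≈ 372.220 ms.

372.2 ms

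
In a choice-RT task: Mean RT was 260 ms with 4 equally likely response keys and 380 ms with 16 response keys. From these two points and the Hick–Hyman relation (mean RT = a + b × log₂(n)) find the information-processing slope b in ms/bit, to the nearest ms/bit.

The slope on a log₂ axis is (380 − 260) / (4 − 2) = 60 ms/bit.

60 ms/bit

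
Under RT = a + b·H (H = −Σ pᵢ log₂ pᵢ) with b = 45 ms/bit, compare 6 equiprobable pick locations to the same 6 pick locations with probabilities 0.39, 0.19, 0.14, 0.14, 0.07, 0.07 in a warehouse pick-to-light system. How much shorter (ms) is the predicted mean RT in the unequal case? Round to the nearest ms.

12 ms

The RT saving is b·ΔH. Equiprobable H₀ = log₂(6) = 2.5850 bits; with the given probabilities H = 2.3164 bits.
b·(H₀ − H) = 45 × (2.5850 − 2.3164) = 12.09 ms.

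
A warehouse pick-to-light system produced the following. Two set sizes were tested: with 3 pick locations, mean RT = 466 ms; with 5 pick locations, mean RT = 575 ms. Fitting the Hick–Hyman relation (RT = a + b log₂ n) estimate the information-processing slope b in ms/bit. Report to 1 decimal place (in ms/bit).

b = (RT₂ − RT₁)/(log₂ n₂ − log₂ n₁) = (575 − 466)/(2.3219 − 1.5850) = 147.904 ms/bit.

147.9 ms/bit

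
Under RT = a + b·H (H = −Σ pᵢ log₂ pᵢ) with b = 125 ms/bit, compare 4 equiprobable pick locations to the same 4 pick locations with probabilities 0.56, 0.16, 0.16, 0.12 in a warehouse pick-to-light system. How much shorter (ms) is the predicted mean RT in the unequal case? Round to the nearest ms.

40 ms

The RT saving is b·ΔH. Equiprobable H₀ = log₂(4) = 2.0000 bits; with the given probabilities H = 1.6815 bits.
b·(H₀ − H) = 125 × (2.0000 − 1.6815) = 39.81 ms.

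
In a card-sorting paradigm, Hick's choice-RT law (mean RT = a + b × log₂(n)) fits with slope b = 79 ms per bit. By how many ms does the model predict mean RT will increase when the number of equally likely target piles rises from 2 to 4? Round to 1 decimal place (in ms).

79.0 ms

The intercept a cancels: ΔRT = b·(log₂ n₂ − log₂ n₁) = b·log₂(n₂/n₁).
log₂(4) − log₂(2) = log₂(4/2) = log₂(2) = 1.
ΔRT = 79 × 1.0000 = 79.000 ms.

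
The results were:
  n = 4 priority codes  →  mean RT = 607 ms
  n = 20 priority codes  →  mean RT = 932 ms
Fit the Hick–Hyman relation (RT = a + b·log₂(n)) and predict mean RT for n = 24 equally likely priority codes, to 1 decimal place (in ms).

968.8 ms

With log₂ n on the abscissa the relation is linear; from the two conditions:
  b = (932 − 607) / (log₂ 20 − log₂ 4) = 325 / (4.3219 − 2) = 139.970 ms/bit
  a = 607 − 139.970 × 2 = 327.060 ms
Then RT(24) = 327.060 + 139.970 × log₂ 24 = 327.060 + 139.970 × 4.5850 ≈ 968.817 ms.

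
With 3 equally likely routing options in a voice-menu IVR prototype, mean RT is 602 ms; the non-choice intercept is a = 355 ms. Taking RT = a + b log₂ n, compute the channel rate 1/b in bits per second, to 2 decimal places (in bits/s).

b = (602 − 355)/log₂ 3 = 247/1.5850 = 155.840 ms per bit = 0.15584 s/bit; the reciprocal is 6.417 bits/s.

6.42 bits/s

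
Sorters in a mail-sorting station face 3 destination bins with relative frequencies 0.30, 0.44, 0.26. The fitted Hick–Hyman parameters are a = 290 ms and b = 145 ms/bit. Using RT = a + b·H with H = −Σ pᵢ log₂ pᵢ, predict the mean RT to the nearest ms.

514 ms

H = 0.30·log₂(1/0.30) + 0.44·log₂(1/0.44) + 0.26·log₂(1/0.26) = 1.5475 bits.
RT = 290 + 145 × 1.5475 = 514.39 ms.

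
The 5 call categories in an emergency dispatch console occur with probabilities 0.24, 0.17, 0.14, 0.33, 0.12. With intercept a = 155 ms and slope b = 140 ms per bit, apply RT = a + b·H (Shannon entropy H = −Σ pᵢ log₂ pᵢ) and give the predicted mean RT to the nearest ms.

Entropy contributions −pᵢ log₂ pᵢ: 0.4941, 0.4346, 0.3971, 0.5278, 0.3671; sum H = 2.2207 bits.
RT = a + bH = 155 + 140·2.2207 = 465.90 ms.

466 ms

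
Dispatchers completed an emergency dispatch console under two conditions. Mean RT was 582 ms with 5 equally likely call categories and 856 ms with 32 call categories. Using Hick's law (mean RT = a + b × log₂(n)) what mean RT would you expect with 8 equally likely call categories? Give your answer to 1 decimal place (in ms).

Fit slope and intercept:
  b = (856 − 582) / (log₂ 32 − log₂ 5) = 274 / (5 − 2.3219) = 102.312 ms/bit
  a = 582 − 102.312 × 2.3219 = 344.438 ms
Then RT(8) = 344.438 + 102.312 × log₂ 8 = 344.438 + 102.312 × 3 ≈ 651.375 ms.

651.4 ms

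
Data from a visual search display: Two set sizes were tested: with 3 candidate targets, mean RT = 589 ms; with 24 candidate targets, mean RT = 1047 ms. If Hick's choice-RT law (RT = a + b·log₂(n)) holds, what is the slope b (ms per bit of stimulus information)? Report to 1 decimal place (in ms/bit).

152.7 ms/bit

Slope: b = (1047 − 589) / (log₂ 24 − log₂ 3) = 458/3.0000 = 152.667 ms/bit.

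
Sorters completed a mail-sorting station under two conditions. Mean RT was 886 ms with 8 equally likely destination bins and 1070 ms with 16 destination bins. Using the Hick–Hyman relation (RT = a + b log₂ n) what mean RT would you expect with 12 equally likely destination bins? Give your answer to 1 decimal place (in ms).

RT is linear in log₂ n, so two points fix the line:
  b = (1070 − 886) / (log₂ 16 − log₂ 8) = 184 / (4 − 3) = 184.000 ms/bit
  a = 886 − 184.000 × 3 = 334.000 ms
Then RT(12) = 334.000 + 184.000 × log₂ 12 = 334.000 + 184.000 × 3.5850 ≈ 993.633 ms.

993.6 ms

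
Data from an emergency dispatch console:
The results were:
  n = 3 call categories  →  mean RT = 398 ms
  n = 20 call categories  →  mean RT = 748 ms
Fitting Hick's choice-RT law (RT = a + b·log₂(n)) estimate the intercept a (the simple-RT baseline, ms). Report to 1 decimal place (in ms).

195.3 ms

The slope on a log₂ axis is (748 − 398) / (4.3219 − 1.5850) = 127.879 ms/bit.
a = RT₁ − b·log₂ n₁ = 398 − 127.879 × 1.5850 = 195.317 ms.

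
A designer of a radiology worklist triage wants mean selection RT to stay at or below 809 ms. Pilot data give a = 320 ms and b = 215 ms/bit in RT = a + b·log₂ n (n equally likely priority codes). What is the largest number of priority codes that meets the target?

Information budget: (809 − 320)/215 = 2.2744 bits, so n ≤ 2^2.2744 = 4.838 → at most 4.

4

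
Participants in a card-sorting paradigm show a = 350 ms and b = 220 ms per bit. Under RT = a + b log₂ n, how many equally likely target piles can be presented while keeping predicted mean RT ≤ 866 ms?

5

220·log₂ n ≤ 866 − 350 = 516, giving log₂ n ≤ 2.3455 and n ≤ 5.082. The largest whole number is 5.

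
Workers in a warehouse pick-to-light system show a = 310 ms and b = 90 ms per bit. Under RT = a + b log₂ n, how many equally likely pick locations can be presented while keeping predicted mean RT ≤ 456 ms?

Set 310 + 90·log₂ n ≤ 456 → log₂ n ≤ (456 − 310)/90 = 1.6222.
So n ≤ 2^1.6222 = 3.078; the largest integer n is 3.

3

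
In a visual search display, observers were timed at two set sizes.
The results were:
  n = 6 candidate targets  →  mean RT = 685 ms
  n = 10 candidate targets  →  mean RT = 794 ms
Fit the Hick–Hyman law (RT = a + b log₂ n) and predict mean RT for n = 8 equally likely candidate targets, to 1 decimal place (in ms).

746.4 ms

With log₂ n on the abscissa the relation is linear; from the two conditions:
  b = (794 − 685) / (log₂ 10 − log₂ 6) = 109 / (3.3219 − 2.5850) = 147.904 ms/bit
  a = 685 − 147.904 × 2.5850 = 302.674 ms
Then RT(8) = 302.674 + 147.904 × log₂ 8 = 302.674 + 147.904 × 3 ≈ 746.386 ms.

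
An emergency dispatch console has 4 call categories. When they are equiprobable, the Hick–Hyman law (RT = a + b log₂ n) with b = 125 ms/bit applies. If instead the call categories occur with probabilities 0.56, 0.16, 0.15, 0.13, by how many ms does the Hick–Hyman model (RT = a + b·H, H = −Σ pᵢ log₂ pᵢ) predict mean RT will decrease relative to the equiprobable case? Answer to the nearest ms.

The RT saving is b·ΔH. Equiprobable H₀ = log₂(4) = 2.0000 bits; with the given probabilities H = 1.6846 bits.
b·(H₀ − H) = 125 × (2.0000 − 1.6846) = 39.42 ms.

39 ms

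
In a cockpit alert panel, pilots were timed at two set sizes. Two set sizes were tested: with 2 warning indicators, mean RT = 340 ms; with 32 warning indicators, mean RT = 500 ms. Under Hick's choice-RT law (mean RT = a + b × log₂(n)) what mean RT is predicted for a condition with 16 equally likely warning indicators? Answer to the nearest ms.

460 ms

Fit slope and intercept:
  b = (500 − 340) / (log₂ 32 − log₂ 2) = 160 / (5 − 1) = 40 ms/bit
  a = 340 − 40 × 1 = 300 ms
Then RT(16) = 300 + 40 × log₂ 16 = 300 + 40 × 4 ≈ 460.000 ms.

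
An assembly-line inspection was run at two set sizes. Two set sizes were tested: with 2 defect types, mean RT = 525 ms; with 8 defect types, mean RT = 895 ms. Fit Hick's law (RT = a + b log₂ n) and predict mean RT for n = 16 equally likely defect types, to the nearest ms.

1080 ms

With log₂ n on the abscissa the relation is linear; from the two conditions:
  b = (895 − 525) / (log₂ 8 − log₂ 2) = 370 / (3 − 1) = 185 ms/bit
  a = 525 − 185 × 1 = 340 ms
Then RT(16) = 340 + 185 × log₂ 16 = 340 + 185 × 4 ≈ 1080.000 ms.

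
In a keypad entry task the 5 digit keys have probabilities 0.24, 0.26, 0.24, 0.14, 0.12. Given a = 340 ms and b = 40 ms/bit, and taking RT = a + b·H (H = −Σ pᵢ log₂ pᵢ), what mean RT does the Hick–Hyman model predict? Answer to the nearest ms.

H = 0.24·log₂(1/0.24) + 0.26·log₂(1/0.26) + 0.24·log₂(1/0.24) + 0.14·log₂(1/0.14) + 0.12·log₂(1/0.12) = 2.2577 bits.
RT = 340 + 40 × 2.2577 = 430.31 ms.

430 ms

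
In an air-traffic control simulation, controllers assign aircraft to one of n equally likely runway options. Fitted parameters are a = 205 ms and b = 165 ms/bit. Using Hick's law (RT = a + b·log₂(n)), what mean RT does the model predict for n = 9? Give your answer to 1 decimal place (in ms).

728.0 ms

log₂(9) = 3.1699 bits, so RT = 205 + 165 × 3.1699 ≈ 728.038 ms.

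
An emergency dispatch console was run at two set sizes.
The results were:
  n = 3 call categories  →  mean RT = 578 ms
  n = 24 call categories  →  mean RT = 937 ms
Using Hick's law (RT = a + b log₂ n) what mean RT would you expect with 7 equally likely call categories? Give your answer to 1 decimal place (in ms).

Solve the two-equation system in a and b:
  b = (937 − 578) / (log₂ 24 − log₂ 3) = 359 / (4.5850 − 1.5850) = 119.667 ms/bit
  a = 578 − 119.667 × 1.5850 = 388.333 ms
Then RT(7) = 388.333 + 119.667 × log₂ 7 = 388.333 + 119.667 × 2.8074 ≈ 724.280 ms.

724.3 ms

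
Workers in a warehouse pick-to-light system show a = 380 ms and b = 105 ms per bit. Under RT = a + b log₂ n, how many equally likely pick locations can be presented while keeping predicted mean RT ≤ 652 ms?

Set 380 + 105·log₂ n ≤ 652 → log₂ n ≤ (652 − 380)/105 = 2.5905.
So n ≤ 2^2.5905 = 6.023; the largest integer n is 6.

6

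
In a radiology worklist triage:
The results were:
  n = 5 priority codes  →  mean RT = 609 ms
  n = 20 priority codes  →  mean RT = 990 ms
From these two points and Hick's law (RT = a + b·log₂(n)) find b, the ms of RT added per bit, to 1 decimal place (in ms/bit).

b = (RT₂ − RT₁)/(log₂ n₂ − log₂ n₁) = (990 − 609)/(4.3219 − 2.3219) = 190.500 ms/bit.

190.5 ms/bit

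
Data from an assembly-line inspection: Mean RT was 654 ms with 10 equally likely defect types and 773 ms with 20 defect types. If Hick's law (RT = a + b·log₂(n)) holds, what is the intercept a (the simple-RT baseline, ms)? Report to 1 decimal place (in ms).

b = (RT₂ − RT₁)/(log₂ n₂ − log₂ n₁) = (773 − 654)/(4.3219 − 3.3219) = 119.000 ms/bit.
a = RT₁ − b·log₂ n₁ = 654 − 119.000 × 3.3219 = 258.691 ms.

258.7 ms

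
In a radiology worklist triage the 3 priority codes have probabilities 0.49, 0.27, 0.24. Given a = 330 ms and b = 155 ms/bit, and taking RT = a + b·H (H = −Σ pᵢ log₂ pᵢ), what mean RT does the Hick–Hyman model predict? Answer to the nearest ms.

564 ms

H = 0.49·log₂(1/0.49) + 0.27·log₂(1/0.27) + 0.24·log₂(1/0.24) = 1.5084 bits.
RT = 330 + 155 × 1.5084 = 563.81 ms.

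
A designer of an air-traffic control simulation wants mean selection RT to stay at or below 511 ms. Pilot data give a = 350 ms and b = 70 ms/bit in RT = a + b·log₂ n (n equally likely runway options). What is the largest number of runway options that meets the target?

4

Information budget: (511 − 350)/70 = 2.3000 bits, so n ≤ 2^2.3000 = 4.925 → at most 4.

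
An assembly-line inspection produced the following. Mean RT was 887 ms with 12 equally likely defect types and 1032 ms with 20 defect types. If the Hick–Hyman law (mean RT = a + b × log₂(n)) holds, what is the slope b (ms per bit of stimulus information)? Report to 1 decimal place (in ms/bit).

196.8 ms/bit

Slope: b = (1032 − 887) / (log₂ 20 − log₂ 12) = 145/0.7370 = 196.753 ms/bit.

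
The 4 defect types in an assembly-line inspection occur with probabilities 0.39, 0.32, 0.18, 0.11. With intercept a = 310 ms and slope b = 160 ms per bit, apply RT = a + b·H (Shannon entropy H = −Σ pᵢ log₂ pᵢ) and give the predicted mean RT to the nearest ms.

H = 0.39·log₂(1/0.39) + 0.32·log₂(1/0.32) + 0.18·log₂(1/0.18) + 0.11·log₂(1/0.11) = 1.8514 bits.
RT = 310 + 160 × 1.8514 = 606.23 ms.

606 ms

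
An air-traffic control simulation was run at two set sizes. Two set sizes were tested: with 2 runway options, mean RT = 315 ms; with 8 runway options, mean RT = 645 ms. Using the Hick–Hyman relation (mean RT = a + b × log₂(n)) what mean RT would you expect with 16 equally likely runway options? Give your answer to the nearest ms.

810 ms

Solve the two-equation system in a and b:
  b = (645 − 315) / (log₂ 8 − log₂ 2) = 330 / (3 − 1) = 165 ms/bit
  a = 315 − 165 × 1 = 150 ms
Then RT(16) = 150 + 165 × log₂ 16 = 150 + 165 × 4 ≈ 810.000 ms.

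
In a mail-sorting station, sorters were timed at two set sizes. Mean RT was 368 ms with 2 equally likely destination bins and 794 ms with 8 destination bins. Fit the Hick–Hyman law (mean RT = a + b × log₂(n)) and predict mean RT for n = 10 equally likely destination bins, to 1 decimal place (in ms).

With log₂ n on the abscissa the relation is linear; from the two conditions:
  b = (794 − 368) / (log₂ 8 − log₂ 2) = 426 / (3 − 1) = 213.000 ms/bit
  a = 368 − 213.000 × 1 = 155.000 ms
Then RT(10) = 155.000 + 213.000 × log₂ 10 = 155.000 + 213.000 × 3.3219 ≈ 862.571 ms.

862.6 ms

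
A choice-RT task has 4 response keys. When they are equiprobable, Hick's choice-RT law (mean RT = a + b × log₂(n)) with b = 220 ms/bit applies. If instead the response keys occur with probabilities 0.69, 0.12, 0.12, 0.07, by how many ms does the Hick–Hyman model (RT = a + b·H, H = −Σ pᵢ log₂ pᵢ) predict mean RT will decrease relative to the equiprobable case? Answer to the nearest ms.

Equiprobable entropy H₀ = log₂ 4 = 2.0000 bits.
Skewed entropy H = −Σ pᵢ log₂ pᵢ = 1.3721 bits.
ΔRT = b·(H₀ − H) = 220 × 0.6279 = 138.14 ms.

138 ms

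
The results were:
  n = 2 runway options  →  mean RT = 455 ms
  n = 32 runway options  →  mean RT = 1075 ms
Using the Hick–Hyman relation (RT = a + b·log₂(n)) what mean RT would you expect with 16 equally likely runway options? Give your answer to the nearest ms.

920 ms

With log₂ n on the abscissa the relation is linear; from the two conditions:
  b = (1075 − 455) / (log₂ 32 − log₂ 2) = 620 / (5 − 1) = 155 ms/bit
  a = 455 − 155 × 1 = 300 ms
Then RT(16) = 300 + 155 × log₂ 16 = 300 + 155 × 4 ≈ 920.000 ms.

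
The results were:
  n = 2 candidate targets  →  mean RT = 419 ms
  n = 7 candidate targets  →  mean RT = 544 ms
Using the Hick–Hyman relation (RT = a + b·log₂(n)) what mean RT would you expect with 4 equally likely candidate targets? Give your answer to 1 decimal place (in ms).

488.2 ms

Solve the two-equation system in a and b:
  b = (544 − 419) / (log₂ 7 − log₂ 2) = 125 / (2.8074 − 1) = 69.162 ms/bit
  a = 419 − 69.162 × 1 = 349.838 ms
Then RT(4) = 349.838 + 69.162 × log₂ 4 = 349.838 + 69.162 × 2 ≈ 488.162 ms.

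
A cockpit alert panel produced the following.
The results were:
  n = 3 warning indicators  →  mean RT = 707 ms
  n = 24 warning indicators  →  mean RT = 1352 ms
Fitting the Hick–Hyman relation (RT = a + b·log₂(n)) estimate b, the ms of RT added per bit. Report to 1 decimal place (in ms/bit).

215.0 ms/bit

Slope: b = (1352 − 707) / (log₂ 24 − log₂ 3) = 645/3.0000 = 215.000 ms/bit.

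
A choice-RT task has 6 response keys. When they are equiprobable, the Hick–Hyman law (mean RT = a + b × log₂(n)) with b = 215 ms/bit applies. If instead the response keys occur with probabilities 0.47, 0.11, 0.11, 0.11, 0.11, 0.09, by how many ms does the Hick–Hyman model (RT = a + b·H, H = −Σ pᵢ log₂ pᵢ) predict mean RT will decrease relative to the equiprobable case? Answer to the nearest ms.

Equiprobable entropy H₀ = log₂ 6 = 2.5850 bits.
Skewed entropy H = −Σ pᵢ log₂ pᵢ = 2.2258 bits.
ΔRT = b·(H₀ − H) = 215 × 0.3592 = 77.23 ms.

77 ms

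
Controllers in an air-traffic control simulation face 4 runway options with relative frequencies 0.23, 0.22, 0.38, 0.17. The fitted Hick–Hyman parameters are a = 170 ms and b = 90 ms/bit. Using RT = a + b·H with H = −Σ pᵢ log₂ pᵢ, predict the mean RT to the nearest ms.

344 ms

Entropy contributions −pᵢ log₂ pᵢ: 0.4877, 0.4806, 0.5305, 0.4346; sum H = 1.9333 bits.
RT = a + bH = 170 + 90·1.9333 = 344.00 ms.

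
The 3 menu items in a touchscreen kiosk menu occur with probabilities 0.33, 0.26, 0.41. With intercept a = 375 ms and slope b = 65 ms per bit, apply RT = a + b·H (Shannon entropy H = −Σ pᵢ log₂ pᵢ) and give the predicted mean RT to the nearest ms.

Entropy contributions −pᵢ log₂ pᵢ: 0.5278, 0.5053, 0.5274; sum H = 1.5605 bits.
RT = a + bH = 375 + 65·1.5605 = 476.43 ms.

476 ms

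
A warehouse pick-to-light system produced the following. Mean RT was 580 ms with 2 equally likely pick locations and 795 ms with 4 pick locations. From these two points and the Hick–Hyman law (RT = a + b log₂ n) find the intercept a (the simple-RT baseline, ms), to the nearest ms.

365 ms

Slope: b = (795 − 580) / (log₂ 4 − log₂ 2) = 215/1.0000 = 215 ms/bit.
a = RT₁ − b·log₂ n₁ = 580 − 215 × 1 = 365.000 ms.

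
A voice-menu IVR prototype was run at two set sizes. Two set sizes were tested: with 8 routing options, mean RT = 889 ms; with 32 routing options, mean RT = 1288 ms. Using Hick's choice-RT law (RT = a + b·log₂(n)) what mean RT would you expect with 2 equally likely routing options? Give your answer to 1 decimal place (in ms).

490.0 ms

Fit slope and intercept:
  b = (1288 − 889) / (log₂ 32 − log₂ 8) = 399 / (5 − 3) = 199.500 ms/bit
  a = 889 − 199.500 × 3 = 290.500 ms
Then RT(2) = 290.500 + 199.500 × log₂ 2 = 290.500 + 199.500 × 1 ≈ 490.000 ms.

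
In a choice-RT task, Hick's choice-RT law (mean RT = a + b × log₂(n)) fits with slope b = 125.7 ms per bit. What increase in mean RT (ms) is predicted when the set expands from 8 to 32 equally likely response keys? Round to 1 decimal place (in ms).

251.4 ms

The intercept a cancels: ΔRT = b·(log₂ n₂ − log₂ n₁) = b·log₂(n₂/n₁).
log₂(32) − log₂(8) = log₂(32/8) = log₂(4) = 2.
ΔRT = 125.7 × 2.0000 = 251.400 ms.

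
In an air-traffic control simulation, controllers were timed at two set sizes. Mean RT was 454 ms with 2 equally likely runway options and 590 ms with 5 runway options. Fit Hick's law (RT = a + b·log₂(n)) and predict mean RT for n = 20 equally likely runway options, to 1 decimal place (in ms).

Fit slope and intercept:
  b = (590 − 454) / (log₂ 5 − log₂ 2) = 136 / (2.3219 − 1) = 102.880 ms/bit
  a = 454 − 102.880 × 1 = 351.120 ms
Then RT(20) = 351.120 + 102.880 × log₂ 20 = 351.120 + 102.880 × 4.3219 ≈ 795.760 ms.

795.8 ms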